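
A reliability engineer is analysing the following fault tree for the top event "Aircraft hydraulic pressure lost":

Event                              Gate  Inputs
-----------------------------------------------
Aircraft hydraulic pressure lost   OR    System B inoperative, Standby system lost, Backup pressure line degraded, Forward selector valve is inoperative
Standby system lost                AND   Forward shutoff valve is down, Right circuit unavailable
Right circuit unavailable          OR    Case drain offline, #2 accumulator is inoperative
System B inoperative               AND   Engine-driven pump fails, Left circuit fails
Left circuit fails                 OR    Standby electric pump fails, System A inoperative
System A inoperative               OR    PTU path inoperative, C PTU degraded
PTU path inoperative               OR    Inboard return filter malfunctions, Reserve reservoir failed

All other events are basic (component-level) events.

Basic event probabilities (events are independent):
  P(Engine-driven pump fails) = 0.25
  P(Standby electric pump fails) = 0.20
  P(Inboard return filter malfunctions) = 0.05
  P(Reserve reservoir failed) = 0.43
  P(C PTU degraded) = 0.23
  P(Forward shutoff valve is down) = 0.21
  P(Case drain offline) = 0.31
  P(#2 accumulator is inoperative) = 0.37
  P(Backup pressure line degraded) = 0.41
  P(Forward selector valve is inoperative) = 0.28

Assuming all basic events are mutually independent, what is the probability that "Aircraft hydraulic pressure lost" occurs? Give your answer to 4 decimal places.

0.6880

P(PTU path inoperative) [OR] = 1 − (1−0.05) × (1−0.43) = 0.458500
P(System A inoperative) [OR] = 1 − (1−0.458500) × (1−0.23) = 0.583045
P(Left circuit fails) [OR] = 1 − (1−0.20) × (1−0.583045) = 0.666436
P(System B inoperative) [AND] = 0.25 × 0.666436 = 0.166609
P(Right circuit unavailable) [OR] = 1 − (1−0.31) × (1−0.37) = 0.565300
P(Standby system lost) [AND] = 0.21 × 0.565300 = 0.118713
P(Aircraft hydraulic pressure lost) [OR] = 1 − (1−0.166609) × (1−0.118713) × (1−0.41) × (1−0.28) = 0.688003
Rounded to 4 decimal places: P(Aircraft hydraulic pressure lost) ≈ 0.6880.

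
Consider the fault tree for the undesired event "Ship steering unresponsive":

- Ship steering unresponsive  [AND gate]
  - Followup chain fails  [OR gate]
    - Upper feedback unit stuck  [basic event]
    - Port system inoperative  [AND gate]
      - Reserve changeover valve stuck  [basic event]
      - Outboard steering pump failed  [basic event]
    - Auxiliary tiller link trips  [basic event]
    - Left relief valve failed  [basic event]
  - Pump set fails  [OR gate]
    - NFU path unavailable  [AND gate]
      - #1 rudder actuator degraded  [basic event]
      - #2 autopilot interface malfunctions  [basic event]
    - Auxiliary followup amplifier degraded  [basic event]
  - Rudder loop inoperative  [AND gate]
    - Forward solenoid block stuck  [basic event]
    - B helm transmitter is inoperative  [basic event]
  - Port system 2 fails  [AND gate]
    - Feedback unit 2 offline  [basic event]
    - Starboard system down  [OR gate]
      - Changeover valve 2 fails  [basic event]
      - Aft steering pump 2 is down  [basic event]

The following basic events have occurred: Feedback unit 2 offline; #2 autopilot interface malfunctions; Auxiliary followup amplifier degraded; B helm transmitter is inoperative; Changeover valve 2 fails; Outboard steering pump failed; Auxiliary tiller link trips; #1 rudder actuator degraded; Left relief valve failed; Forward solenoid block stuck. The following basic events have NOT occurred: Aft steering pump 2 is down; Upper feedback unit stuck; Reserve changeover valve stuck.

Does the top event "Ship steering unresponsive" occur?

Port system inoperative [AND]: Reserve changeover valve stuck=not, Outboard steering pump failed=occurs → not all inputs occur → does not occur.
Followup chain fails [OR]: Upper feedback unit stuck=not, Port system inoperative=not, Auxiliary tiller link trips=occurs, Left relief valve failed=occurs → at least one input occurs → occurs.
NFU path unavailable [AND]: #1 rudder actuator degraded=occurs, #2 autopilot interface malfunctions=occurs → all inputs occur → occurs.
Pump set fails [OR]: NFU path unavailable=occurs, Auxiliary followup amplifier degraded=occurs → at least one input occurs → occurs.
Rudder loop inoperative [AND]: Forward solenoid block stuck=occurs, B helm transmitter is inoperative=occurs → all inputs occur → occurs.
Starboard system down [OR]: Changeover valve 2 fails=occurs, Aft steering pump 2 is down=not → at least one input occurs → occurs.
Port system 2 fails [AND]: Feedback unit 2 offline=occurs, Starboard system down=occurs → all inputs occur → occurs.
Ship steering unresponsive [AND]: Followup chain fails=occurs, Pump set fails=occurs, Rudder loop inoperative=occurs, Port system 2 fails=occurs → all inputs occur → occurs.

Yes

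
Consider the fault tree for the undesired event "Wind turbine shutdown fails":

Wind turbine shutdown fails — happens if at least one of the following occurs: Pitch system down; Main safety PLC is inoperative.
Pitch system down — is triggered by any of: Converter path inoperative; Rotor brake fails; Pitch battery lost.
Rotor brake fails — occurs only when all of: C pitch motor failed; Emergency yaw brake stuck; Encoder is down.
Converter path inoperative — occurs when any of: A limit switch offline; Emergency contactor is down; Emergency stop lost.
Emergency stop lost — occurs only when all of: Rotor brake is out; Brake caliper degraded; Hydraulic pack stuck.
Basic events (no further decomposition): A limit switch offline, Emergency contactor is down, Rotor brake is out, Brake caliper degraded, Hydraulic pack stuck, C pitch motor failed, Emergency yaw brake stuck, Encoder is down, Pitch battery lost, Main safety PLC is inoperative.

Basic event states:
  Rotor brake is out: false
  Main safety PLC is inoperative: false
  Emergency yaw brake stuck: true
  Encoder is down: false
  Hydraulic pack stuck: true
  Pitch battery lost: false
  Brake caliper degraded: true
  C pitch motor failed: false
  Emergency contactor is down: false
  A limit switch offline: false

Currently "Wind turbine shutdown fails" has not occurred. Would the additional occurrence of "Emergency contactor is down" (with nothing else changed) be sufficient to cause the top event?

Counterfactual: set "Emergency contactor is down" to occurred.
Emergency stop lost [AND]: Rotor brake is out=not, Brake caliper degraded=occurs, Hydraulic pack stuck=occurs → not all inputs occur → does not occur.
Converter path inoperative [OR]: A limit switch offline=not, Emergency contactor is down=occurs, Emergency stop lost=not → at least one input occurs → occurs.
Rotor brake fails [AND]: C pitch motor failed=not, Emergency yaw brake stuck=occurs, Encoder is down=not → not all inputs occur → does not occur.
Pitch system down [OR]: Converter path inoperative=occurs, Rotor brake fails=not, Pitch battery lost=not → at least one input occurs → occurs.
Wind turbine shutdown fails [OR]: Pitch system down=occurs, Main safety PLC is inoperative=not → at least one input occurs → occurs.

Yes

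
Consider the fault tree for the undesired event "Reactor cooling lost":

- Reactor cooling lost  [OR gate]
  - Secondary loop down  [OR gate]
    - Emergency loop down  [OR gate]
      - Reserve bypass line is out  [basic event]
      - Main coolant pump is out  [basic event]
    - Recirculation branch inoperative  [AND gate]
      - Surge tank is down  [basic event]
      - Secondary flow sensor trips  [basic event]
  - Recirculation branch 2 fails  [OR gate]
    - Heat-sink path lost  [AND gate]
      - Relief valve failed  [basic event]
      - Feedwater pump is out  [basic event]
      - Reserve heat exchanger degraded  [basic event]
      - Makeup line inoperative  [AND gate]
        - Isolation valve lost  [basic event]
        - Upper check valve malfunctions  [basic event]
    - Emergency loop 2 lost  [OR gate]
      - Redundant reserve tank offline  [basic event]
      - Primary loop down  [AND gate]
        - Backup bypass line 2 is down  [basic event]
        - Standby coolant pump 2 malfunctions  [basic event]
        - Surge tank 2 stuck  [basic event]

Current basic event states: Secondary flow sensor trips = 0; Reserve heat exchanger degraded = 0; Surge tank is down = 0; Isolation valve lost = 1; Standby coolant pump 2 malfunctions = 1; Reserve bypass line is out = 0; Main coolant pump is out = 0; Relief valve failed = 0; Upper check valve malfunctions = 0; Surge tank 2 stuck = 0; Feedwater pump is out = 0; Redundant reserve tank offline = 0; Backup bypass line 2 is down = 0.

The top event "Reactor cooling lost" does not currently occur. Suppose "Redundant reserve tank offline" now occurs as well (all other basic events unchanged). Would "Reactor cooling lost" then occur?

Yes

Counterfactual: set "Redundant reserve tank offline" to occurred.
Emergency loop down [OR]: Reserve bypass line is out=not, Main coolant pump is out=not → no input occurs → does not occur.
Recirculation branch inoperative [AND]: Surge tank is down=not, Secondary flow sensor trips=not → not all inputs occur → does not occur.
Secondary loop down [OR]: Emergency loop down=not, Recirculation branch inoperative=not → no input occurs → does not occur.
Makeup line inoperative [AND]: Isolation valve lost=occurs, Upper check valve malfunctions=not → not all inputs occur → does not occur.
Heat-sink path lost [AND]: Relief valve failed=not, Feedwater pump is out=not, Reserve heat exchanger degraded=not, Makeup line inoperative=not → not all inputs occur → does not occur.
Primary loop down [AND]: Backup bypass line 2 is down=not, Standby coolant pump 2 malfunctions=occurs, Surge tank 2 stuck=not → not all inputs occur → does not occur.
Emergency loop 2 lost [OR]: Redundant reserve tank offline=occurs, Primary loop down=not → at least one input occurs → occurs.
Recirculation branch 2 fails [OR]: Heat-sink path lost=not, Emergency loop 2 lost=occurs → at least one input occurs → occurs.
Reactor cooling lost [OR]: Secondary loop down=not, Recirculation branch 2 fails=occurs → at least one input occurs → occurs.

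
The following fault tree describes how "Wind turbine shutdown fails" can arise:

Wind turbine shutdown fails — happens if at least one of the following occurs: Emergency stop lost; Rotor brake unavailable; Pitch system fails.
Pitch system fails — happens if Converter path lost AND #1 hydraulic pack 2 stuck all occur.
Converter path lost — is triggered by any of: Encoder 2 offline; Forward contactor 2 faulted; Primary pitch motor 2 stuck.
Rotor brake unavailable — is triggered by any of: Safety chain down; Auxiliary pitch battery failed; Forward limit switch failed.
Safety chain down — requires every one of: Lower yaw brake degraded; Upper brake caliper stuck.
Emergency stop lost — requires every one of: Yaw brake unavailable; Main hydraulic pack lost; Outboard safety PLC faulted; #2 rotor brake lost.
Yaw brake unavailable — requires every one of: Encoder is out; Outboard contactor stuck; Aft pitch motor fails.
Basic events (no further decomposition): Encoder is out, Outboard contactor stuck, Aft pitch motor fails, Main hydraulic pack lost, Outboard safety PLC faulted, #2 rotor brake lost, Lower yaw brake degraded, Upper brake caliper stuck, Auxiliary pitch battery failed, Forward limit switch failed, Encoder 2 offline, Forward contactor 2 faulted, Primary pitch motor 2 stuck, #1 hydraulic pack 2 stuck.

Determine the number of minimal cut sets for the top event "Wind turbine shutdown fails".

7

Yaw brake unavailable [AND]: one cut set from each child combined → 1 × 1 × 1 = 1 cut set(s).
Emergency stop lost [AND]: one cut set from each child combined → 1 × 1 × 1 × 1 = 1 cut set(s).
Safety chain down [AND]: one cut set from each child combined → 1 × 1 = 1 cut set(s).
Rotor brake unavailable [OR]: union of children's cut sets → 3 cut set(s).
Converter path lost [OR]: union of children's cut sets → 3 cut set(s).
Pitch system fails [AND]: one cut set from each child combined → 3 × 1 = 3 cut set(s).
Wind turbine shutdown fails [OR]: union of children's cut sets → 7 cut set(s).
Minimal cut sets: {#2 rotor brake lost, Aft pitch motor fails, Encoder is out, Main hydraulic pack lost, Outboard contactor stuck, Outboard safety PLC faulted}; {Lower yaw brake degraded, Upper brake caliper stuck}; {Auxiliary pitch battery failed}; {Forward limit switch failed}; {#1 hydraulic pack 2 stuck, Encoder 2 offline}; {#1 hydraulic pack 2 stuck, Forward contactor 2 faulted}; {#1 hydraulic pack 2 stuck, Primary pitch motor 2 stuck}.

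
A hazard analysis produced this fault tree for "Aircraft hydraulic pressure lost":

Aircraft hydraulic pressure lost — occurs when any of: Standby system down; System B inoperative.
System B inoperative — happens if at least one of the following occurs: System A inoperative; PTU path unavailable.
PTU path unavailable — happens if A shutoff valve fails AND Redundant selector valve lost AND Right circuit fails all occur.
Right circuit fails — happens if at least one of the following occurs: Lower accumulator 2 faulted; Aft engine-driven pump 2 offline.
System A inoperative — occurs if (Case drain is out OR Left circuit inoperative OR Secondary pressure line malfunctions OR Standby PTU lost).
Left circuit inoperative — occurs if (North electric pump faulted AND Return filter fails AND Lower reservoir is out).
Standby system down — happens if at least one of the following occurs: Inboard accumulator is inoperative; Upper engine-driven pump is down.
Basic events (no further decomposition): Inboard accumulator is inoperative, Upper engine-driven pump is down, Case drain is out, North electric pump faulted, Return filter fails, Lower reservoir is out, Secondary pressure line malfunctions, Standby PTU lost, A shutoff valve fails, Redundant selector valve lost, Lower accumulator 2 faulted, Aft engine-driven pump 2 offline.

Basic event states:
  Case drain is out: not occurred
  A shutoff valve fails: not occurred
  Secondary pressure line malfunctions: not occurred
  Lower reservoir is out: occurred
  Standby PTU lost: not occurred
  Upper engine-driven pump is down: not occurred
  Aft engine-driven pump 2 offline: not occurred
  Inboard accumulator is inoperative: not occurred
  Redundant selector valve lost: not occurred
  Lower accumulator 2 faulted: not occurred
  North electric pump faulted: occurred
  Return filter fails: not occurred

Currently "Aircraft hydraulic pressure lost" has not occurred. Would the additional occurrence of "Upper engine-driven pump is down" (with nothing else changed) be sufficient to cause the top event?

Counterfactual: set "Upper engine-driven pump is down" to occurred.
Standby system down [OR]: Inboard accumulator is inoperative=not, Upper engine-driven pump is down=occurs → at least one input occurs → occurs.
Left circuit inoperative [AND]: North electric pump faulted=occurs, Return filter fails=not, Lower reservoir is out=occurs → not all inputs occur → does not occur.
System A inoperative [OR]: Case drain is out=not, Left circuit inoperative=not, Secondary pressure line malfunctions=not, Standby PTU lost=not → no input occurs → does not occur.
Right circuit fails [OR]: Lower accumulator 2 faulted=not, Aft engine-driven pump 2 offline=not → no input occurs → does not occur.
PTU path unavailable [AND]: A shutoff valve fails=not, Redundant selector valve lost=not, Right circuit fails=not → not all inputs occur → does not occur.
System B inoperative [OR]: System A inoperative=not, PTU path unavailable=not → no input occurs → does not occur.
Aircraft hydraulic pressure lost [OR]: Standby system down=occurs, System B inoperative=not → at least one input occurs → occurs.

Yes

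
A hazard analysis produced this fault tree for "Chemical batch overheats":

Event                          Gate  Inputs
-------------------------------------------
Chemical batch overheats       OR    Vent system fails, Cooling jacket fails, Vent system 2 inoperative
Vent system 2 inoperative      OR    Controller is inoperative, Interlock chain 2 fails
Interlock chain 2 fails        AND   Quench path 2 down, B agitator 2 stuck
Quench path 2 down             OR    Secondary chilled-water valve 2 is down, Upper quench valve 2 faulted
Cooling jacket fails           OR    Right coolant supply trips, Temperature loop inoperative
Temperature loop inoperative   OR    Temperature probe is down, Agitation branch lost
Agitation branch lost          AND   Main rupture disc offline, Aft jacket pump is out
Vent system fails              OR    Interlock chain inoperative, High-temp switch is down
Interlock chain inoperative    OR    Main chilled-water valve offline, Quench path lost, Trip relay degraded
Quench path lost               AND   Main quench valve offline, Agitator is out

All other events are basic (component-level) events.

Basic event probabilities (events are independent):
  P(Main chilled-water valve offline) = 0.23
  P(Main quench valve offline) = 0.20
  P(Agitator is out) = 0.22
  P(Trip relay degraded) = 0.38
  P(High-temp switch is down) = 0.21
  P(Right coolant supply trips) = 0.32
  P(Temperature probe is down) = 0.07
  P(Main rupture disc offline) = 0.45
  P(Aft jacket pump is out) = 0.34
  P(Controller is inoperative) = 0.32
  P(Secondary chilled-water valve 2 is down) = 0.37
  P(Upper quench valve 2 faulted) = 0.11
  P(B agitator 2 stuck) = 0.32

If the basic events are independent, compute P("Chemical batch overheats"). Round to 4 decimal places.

P(Quench path lost) [AND] = 0.20 × 0.22 = 0.044000
P(Interlock chain inoperative) [OR] = 1 − (1−0.23) × (1−0.044000) × (1−0.38) = 0.543606
P(Vent system fails) [OR] = 1 − (1−0.543606) × (1−0.21) = 0.639449
P(Agitation branch lost) [AND] = 0.45 × 0.34 = 0.153000
P(Temperature loop inoperative) [OR] = 1 − (1−0.07) × (1−0.153000) = 0.212290
P(Cooling jacket fails) [OR] = 1 − (1−0.32) × (1−0.212290) = 0.464357
P(Quench path 2 down) [OR] = 1 − (1−0.37) × (1−0.11) = 0.439300
P(Interlock chain 2 fails) [AND] = 0.439300 × 0.32 = 0.140576
P(Vent system 2 inoperative) [OR] = 1 − (1−0.32) × (1−0.140576) = 0.415592
P(Chemical batch overheats) [OR] = 1 − (1−0.639449) × (1−0.464357) × (1−0.415592) = 0.887135
Rounded to 4 decimal places: P(Chemical batch overheats) ≈ 0.8871.

0.8871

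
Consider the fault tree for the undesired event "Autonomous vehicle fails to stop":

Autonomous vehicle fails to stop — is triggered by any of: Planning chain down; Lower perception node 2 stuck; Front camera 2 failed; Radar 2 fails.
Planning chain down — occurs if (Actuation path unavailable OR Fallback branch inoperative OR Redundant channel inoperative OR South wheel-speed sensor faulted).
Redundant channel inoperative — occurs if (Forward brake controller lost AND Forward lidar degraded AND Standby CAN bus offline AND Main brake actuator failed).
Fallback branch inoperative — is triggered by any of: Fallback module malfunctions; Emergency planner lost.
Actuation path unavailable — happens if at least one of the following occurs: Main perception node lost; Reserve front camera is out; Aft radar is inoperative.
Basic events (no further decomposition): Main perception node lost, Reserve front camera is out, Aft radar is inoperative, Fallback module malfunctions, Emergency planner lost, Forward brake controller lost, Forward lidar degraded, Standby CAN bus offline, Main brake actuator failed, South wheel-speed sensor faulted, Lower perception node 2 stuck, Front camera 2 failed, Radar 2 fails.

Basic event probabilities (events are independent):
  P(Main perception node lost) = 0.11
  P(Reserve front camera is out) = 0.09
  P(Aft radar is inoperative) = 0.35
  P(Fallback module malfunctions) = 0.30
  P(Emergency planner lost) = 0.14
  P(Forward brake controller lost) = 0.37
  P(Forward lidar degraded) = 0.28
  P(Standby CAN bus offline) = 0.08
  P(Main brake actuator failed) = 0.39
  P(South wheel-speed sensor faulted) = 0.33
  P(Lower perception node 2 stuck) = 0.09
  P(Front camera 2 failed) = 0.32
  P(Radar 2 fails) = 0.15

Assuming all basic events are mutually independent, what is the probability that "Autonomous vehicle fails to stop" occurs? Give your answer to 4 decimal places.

0.8887

P(Actuation path unavailable) [OR] = 1 − (1−0.11) × (1−0.09) × (1−0.35) = 0.473565
P(Fallback branch inoperative) [OR] = 1 − (1−0.30) × (1−0.14) = 0.398000
P(Redundant channel inoperative) [AND] = 0.37 × 0.28 × 0.08 × 0.39 = 0.003232
P(Planning chain down) [OR] = 1 − (1−0.473565) × (1−0.398000) × (1−0.003232) × (1−0.33) = 0.788354
P(Autonomous vehicle fails to stop) [OR] = 1 − (1−0.788354) × (1−0.09) × (1−0.32) × (1−0.15) = 0.888678
Rounded to 4 decimal places: P(Autonomous vehicle fails to stop) ≈ 0.8887.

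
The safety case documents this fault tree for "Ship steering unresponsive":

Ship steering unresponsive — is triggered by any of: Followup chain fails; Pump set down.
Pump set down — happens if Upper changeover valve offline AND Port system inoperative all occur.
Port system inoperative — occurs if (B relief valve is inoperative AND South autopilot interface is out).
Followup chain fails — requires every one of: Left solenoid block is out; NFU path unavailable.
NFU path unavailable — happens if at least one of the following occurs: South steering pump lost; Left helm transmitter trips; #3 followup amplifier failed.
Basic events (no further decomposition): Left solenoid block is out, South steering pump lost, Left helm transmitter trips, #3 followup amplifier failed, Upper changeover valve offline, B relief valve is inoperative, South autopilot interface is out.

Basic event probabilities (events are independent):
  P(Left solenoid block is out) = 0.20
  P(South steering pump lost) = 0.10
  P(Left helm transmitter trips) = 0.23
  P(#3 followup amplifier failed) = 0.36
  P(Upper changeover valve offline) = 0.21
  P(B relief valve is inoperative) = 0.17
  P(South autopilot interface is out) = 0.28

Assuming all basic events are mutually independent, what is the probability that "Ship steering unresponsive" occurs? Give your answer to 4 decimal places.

P(NFU path unavailable) [OR] = 1 − (1−0.10) × (1−0.23) × (1−0.36) = 0.556480
P(Followup chain fails) [AND] = 0.20 × 0.556480 = 0.111296
P(Port system inoperative) [AND] = 0.17 × 0.28 = 0.047600
P(Pump set down) [AND] = 0.21 × 0.047600 = 0.009996
P(Ship steering unresponsive) [OR] = 1 − (1−0.111296) × (1−0.009996) = 0.120179
Rounded to 4 decimal places: P(Ship steering unresponsive) ≈ 0.1202.

0.1202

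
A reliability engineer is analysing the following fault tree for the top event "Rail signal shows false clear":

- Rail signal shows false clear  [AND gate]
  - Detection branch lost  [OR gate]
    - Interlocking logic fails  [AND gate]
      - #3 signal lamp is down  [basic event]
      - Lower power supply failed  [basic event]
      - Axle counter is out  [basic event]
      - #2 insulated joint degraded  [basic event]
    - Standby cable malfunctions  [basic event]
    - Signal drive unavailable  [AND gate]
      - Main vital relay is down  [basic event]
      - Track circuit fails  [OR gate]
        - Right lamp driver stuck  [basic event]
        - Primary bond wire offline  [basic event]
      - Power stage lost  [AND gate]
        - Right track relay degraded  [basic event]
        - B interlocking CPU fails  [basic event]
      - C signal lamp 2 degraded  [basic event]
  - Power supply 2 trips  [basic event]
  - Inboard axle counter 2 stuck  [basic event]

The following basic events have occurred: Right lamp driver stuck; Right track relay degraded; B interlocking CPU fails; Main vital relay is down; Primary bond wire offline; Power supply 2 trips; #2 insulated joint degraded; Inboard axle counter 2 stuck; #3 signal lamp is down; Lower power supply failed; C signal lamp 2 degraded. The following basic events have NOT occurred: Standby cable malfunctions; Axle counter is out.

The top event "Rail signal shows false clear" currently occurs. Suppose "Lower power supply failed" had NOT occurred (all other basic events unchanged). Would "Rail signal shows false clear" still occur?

Counterfactual: set "Lower power supply failed" to not occurred.
Interlocking logic fails [AND]: #3 signal lamp is down=occurs, Lower power supply failed=not, Axle counter is out=not, #2 insulated joint degraded=occurs → not all inputs occur → does not occur.
Track circuit fails [OR]: Right lamp driver stuck=occurs, Primary bond wire offline=occurs → at least one input occurs → occurs.
Power stage lost [AND]: Right track relay degraded=occurs, B interlocking CPU fails=occurs → all inputs occur → occurs.
Signal drive unavailable [AND]: Main vital relay is down=occurs, Track circuit fails=occurs, Power stage lost=occurs, C signal lamp 2 degraded=occurs → all inputs occur → occurs.
Detection branch lost [OR]: Interlocking logic fails=not, Standby cable malfunctions=not, Signal drive unavailable=occurs → at least one input occurs → occurs.
Rail signal shows false clear [AND]: Detection branch lost=occurs, Power supply 2 trips=occurs, Inboard axle counter 2 stuck=occurs → all inputs occur → occurs.

Yes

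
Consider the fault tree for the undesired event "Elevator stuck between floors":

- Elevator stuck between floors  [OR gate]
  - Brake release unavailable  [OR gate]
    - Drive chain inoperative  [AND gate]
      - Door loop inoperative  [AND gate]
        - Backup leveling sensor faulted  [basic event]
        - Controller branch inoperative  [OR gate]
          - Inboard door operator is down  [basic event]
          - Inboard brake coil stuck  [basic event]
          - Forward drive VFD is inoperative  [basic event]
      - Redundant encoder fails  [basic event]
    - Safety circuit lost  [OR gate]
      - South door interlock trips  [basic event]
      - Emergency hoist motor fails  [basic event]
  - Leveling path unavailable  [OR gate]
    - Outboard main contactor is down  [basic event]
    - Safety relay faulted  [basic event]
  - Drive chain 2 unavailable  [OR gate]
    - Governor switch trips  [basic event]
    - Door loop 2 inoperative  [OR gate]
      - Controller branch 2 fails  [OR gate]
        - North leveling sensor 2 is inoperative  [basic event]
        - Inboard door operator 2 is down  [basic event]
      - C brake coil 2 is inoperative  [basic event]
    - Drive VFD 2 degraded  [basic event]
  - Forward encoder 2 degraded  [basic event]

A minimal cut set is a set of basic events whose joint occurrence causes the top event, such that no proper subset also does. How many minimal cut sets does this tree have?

13

Controller branch inoperative [OR]: union of children's cut sets → 3 cut set(s).
Door loop inoperative [AND]: one cut set from each child combined → 1 × 3 = 3 cut set(s).
Drive chain inoperative [AND]: one cut set from each child combined → 3 × 1 = 3 cut set(s).
Safety circuit lost [OR]: union of children's cut sets → 2 cut set(s).
Brake release unavailable [OR]: union of children's cut sets → 5 cut set(s).
Leveling path unavailable [OR]: union of children's cut sets → 2 cut set(s).
Controller branch 2 fails [OR]: union of children's cut sets → 2 cut set(s).
Door loop 2 inoperative [OR]: union of children's cut sets → 3 cut set(s).
Drive chain 2 unavailable [OR]: union of children's cut sets → 5 cut set(s).
Elevator stuck between floors [OR]: union of children's cut sets → 13 cut set(s).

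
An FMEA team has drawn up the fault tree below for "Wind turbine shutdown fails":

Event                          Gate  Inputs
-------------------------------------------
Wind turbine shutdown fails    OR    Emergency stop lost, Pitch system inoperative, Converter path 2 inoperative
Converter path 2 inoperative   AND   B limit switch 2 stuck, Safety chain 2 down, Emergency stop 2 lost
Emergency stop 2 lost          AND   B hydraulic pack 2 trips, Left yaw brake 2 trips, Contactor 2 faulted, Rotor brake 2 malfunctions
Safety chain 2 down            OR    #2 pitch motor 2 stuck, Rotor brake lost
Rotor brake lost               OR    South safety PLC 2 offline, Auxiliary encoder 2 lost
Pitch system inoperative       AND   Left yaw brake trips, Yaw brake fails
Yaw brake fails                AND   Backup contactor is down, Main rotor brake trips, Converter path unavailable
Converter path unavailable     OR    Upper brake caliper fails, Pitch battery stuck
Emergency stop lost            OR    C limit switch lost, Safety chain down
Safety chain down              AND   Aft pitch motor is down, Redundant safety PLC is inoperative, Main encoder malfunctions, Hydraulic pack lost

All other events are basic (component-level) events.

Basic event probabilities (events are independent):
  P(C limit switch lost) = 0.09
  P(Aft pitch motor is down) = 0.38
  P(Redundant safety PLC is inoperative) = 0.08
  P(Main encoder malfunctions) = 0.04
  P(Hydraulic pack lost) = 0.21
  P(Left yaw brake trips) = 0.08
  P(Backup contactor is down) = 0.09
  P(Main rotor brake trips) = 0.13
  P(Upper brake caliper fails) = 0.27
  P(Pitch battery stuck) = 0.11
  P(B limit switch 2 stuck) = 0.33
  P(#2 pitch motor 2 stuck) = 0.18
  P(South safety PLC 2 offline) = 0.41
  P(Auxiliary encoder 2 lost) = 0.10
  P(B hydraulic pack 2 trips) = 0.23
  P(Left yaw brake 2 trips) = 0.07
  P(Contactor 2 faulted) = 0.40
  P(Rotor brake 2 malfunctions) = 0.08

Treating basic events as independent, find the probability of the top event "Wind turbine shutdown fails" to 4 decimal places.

P(Safety chain down) [AND] = 0.38 × 0.08 × 0.04 × 0.21 = 0.000255
P(Emergency stop lost) [OR] = 1 − (1−0.09) × (1−0.000255) = 0.090232
P(Converter path unavailable) [OR] = 1 − (1−0.27) × (1−0.11) = 0.350300
P(Yaw brake fails) [AND] = 0.09 × 0.13 × 0.350300 = 0.004099
P(Pitch system inoperative) [AND] = 0.08 × 0.004099 = 0.000328
P(Rotor brake lost) [OR] = 1 − (1−0.41) × (1−0.10) = 0.469000
P(Safety chain 2 down) [OR] = 1 − (1−0.18) × (1−0.469000) = 0.564580
P(Emergency stop 2 lost) [AND] = 0.23 × 0.07 × 0.40 × 0.08 = 0.000515
P(Converter path 2 inoperative) [AND] = 0.33 × 0.564580 × 0.000515 = 0.000096
P(Wind turbine shutdown fails) [OR] = 1 − (1−0.090232) × (1−0.000328) × (1−0.000096) = 0.090618
Rounded to 4 decimal places: P(Wind turbine shutdown fails) ≈ 0.0906.

0.0906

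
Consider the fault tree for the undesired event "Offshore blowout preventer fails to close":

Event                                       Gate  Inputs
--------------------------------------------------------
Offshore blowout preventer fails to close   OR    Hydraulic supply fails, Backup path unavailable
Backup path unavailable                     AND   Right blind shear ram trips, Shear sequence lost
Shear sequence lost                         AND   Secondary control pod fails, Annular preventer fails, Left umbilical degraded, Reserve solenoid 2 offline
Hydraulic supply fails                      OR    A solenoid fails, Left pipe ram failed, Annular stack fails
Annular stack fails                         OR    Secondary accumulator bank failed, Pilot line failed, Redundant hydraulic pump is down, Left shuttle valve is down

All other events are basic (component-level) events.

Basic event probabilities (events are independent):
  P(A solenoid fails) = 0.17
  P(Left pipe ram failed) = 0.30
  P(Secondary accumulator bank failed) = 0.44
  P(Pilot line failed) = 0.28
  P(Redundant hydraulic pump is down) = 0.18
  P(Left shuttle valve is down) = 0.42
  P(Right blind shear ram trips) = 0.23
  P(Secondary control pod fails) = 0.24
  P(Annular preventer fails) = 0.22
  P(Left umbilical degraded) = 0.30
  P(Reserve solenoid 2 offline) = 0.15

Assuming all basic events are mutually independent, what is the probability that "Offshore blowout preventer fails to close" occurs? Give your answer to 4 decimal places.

0.8886

P(Annular stack fails) [OR] = 1 − (1−0.44) × (1−0.28) × (1−0.18) × (1−0.42) = 0.808238
P(Hydraulic supply fails) [OR] = 1 − (1−0.17) × (1−0.30) × (1−0.808238) = 0.888586
P(Shear sequence lost) [AND] = 0.24 × 0.22 × 0.30 × 0.15 = 0.002376
P(Backup path unavailable) [AND] = 0.23 × 0.002376 = 0.000546
P(Offshore blowout preventer fails to close) [OR] = 1 − (1−0.888586) × (1−0.000546) = 0.888647
Rounded to 4 decimal places: P(Offshore blowout preventer fails to close) ≈ 0.8886.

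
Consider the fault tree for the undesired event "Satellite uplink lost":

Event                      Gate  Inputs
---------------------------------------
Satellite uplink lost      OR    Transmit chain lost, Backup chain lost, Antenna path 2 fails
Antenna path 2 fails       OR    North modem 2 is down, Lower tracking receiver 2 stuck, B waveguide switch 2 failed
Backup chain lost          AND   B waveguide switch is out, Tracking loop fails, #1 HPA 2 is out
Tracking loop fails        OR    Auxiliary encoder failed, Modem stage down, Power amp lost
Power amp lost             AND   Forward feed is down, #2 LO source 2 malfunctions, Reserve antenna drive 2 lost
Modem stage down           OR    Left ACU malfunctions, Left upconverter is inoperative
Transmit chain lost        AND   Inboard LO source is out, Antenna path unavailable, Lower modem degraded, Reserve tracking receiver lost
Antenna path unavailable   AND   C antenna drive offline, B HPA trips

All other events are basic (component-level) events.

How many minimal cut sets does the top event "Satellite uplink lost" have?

Antenna path unavailable [AND]: one cut set from each child combined → 1 × 1 = 1 cut set(s).
Transmit chain lost [AND]: one cut set from each child combined → 1 × 1 × 1 × 1 = 1 cut set(s).
Modem stage down [OR]: union of children's cut sets → 2 cut set(s).
Power amp lost [AND]: one cut set from each child combined → 1 × 1 × 1 = 1 cut set(s).
Tracking loop fails [OR]: union of children's cut sets → 4 cut set(s).
Backup chain lost [AND]: one cut set from each child combined → 1 × 4 × 1 = 4 cut set(s).
Antenna path 2 fails [OR]: union of children's cut sets → 3 cut set(s).
Satellite uplink lost [OR]: union of children's cut sets → 8 cut set(s).
Minimal cut sets: {B HPA trips, C antenna drive offline, Inboard LO source is out, Lower modem degraded, Reserve tracking receiver lost}; {#1 HPA 2 is out, Auxiliary encoder failed, B waveguide switch is out}; {#1 HPA 2 is out, B waveguide switch is out, Left ACU malfunctions}; {#1 HPA 2 is out, B waveguide switch is out, Left upconverter is inoperative}; {#1 HPA 2 is out, #2 LO source 2 malfunctions, B waveguide switch is out, Forward feed is down, Reserve antenna drive 2 lost}; {North modem 2 is down}; {Lower tracking receiver 2 stuck}; {B waveguide switch 2 failed}.

8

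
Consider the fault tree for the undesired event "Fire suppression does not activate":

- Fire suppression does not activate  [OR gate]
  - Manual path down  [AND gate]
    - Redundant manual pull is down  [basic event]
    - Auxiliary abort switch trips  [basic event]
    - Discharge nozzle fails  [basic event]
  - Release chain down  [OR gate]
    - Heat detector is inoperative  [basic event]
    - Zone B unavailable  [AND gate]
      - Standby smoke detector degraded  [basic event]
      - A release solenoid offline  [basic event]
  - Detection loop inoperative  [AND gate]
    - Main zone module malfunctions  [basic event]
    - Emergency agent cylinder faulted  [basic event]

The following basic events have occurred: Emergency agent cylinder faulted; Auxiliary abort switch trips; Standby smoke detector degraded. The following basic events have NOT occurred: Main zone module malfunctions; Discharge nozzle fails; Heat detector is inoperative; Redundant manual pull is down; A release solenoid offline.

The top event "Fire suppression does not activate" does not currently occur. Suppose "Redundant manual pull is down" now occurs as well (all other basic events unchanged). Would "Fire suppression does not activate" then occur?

No

Counterfactual: set "Redundant manual pull is down" to occurred.
Manual path down [AND]: Redundant manual pull is down=occurs, Auxiliary abort switch trips=occurs, Discharge nozzle fails=not → not all inputs occur → does not occur.
Zone B unavailable [AND]: Standby smoke detector degraded=occurs, A release solenoid offline=not → not all inputs occur → does not occur.
Release chain down [OR]: Heat detector is inoperative=not, Zone B unavailable=not → no input occurs → does not occur.
Detection loop inoperative [AND]: Main zone module malfunctions=not, Emergency agent cylinder faulted=occurs → not all inputs occur → does not occur.
Fire suppression does not activate [OR]: Manual path down=not, Release chain down=not, Detection loop inoperative=not → no input occurs → does not occur.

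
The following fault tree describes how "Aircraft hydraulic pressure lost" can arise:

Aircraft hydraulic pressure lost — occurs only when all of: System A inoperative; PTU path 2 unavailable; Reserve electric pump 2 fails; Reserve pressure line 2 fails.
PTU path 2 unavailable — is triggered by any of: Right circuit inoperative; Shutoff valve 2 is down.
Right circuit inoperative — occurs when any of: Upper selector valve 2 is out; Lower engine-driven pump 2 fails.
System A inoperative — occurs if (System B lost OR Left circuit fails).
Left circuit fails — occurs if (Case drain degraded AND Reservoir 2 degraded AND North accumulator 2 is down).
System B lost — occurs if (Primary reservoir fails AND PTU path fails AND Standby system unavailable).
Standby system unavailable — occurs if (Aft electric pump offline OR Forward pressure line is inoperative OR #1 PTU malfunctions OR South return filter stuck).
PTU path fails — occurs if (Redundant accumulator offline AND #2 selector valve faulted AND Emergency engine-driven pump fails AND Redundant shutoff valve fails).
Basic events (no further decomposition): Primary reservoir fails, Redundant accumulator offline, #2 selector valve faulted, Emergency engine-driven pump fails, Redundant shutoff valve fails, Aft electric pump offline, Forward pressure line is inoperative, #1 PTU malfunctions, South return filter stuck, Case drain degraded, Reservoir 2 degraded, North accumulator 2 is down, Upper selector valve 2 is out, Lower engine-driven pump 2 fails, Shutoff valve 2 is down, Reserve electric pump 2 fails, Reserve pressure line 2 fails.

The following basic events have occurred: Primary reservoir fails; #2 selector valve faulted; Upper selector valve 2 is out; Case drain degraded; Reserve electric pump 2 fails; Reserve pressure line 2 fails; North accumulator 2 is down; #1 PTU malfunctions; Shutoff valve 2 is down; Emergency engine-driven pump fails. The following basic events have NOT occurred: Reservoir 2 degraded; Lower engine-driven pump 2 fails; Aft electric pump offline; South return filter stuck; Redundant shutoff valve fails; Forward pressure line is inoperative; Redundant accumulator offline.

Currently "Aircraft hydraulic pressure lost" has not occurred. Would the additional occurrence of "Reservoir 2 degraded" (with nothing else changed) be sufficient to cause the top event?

Yes

Counterfactual: set "Reservoir 2 degraded" to occurred.
PTU path fails [AND]: Redundant accumulator offline=not, #2 selector valve faulted=occurs, Emergency engine-driven pump fails=occurs, Redundant shutoff valve fails=not → not all inputs occur → does not occur.
Standby system unavailable [OR]: Aft electric pump offline=not, Forward pressure line is inoperative=not, #1 PTU malfunctions=occurs, South return filter stuck=not → at least one input occurs → occurs.
System B lost [AND]: Primary reservoir fails=occurs, PTU path fails=not, Standby system unavailable=occurs → not all inputs occur → does not occur.
Left circuit fails [AND]: Case drain degraded=occurs, Reservoir 2 degraded=occurs, North accumulator 2 is down=occurs → all inputs occur → occurs.
System A inoperative [OR]: System B lost=not, Left circuit fails=occurs → at least one input occurs → occurs.
Right circuit inoperative [OR]: Upper selector valve 2 is out=occurs, Lower engine-driven pump 2 fails=not → at least one input occurs → occurs.
PTU path 2 unavailable [OR]: Right circuit inoperative=occurs, Shutoff valve 2 is down=occurs → at least one input occurs → occurs.
Aircraft hydraulic pressure lost [AND]: System A inoperative=occurs, PTU path 2 unavailable=occurs, Reserve electric pump 2 fails=occurs, Reserve pressure line 2 fails=occurs → all inputs occur → occurs.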